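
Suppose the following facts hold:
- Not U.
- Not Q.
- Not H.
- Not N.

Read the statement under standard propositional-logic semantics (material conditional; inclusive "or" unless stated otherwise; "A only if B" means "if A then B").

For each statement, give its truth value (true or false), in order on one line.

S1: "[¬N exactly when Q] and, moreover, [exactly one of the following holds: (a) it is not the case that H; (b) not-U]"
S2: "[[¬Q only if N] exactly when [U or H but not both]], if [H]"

S1: Formalization: (not N iff Q) and (not H xor not U)

not N = not False = True
not N iff Q = True iff False = False
not H = not False = True
not U = not False = True
not H xor not U = True xor True = False
(not N iff Q) and (not H xor not U) = False and False = False
Hence S1 is false.

S2: In symbols: H -> ((not Q -> N) iff (U xor H))

not Q = not False = True
not Q -> N = True -> False = False
U xor H = False xor False = False
(not Q -> N) iff (U xor H) = False iff False = True
H -> ((not Q -> N) iff (U xor H)) = False -> True = True
Hence S2 is true.

S1 false; S2 true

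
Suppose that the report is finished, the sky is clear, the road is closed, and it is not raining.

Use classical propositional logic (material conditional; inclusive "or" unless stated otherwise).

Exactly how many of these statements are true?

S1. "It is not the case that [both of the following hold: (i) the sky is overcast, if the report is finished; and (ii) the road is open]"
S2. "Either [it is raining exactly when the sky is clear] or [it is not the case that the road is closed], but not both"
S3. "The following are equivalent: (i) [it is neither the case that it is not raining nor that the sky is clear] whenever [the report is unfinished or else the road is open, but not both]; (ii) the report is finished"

Let K = "the report is finished" (T), U = "the sky is overcast" (F), N = "the road is closed" (T), Q = "it is raining" (F).

S1: In symbols: ¬((K → U) ∧ ¬N)

K → U = T → F = F
¬N = ¬T = F
(K → U) ∧ ¬N = F ∧ F = F
¬((K → U) ∧ ¬N) = ¬F = T
So S1 is true.

S2: This is (Q ↔ ¬U) ⊕ ¬N.

¬U = ¬F = T
Q ↔ ¬U = F ↔ T = F
¬N = ¬T = F
(Q ↔ ¬U) ⊕ ¬N = F ⊕ F = F
Hence S2 is false.

S3: Formalization: ((¬K ⊕ ¬N) → (¬Q ↓ ¬U)) ↔ K

¬K = ¬T = F
¬N = ¬T = F
¬K ⊕ ¬N = F ⊕ F = F
¬Q = ¬F = T
¬U = ¬F = T
¬Q ↓ ¬U = T ↓ T = F
(¬K ⊕ ¬N) → (¬Q ↓ ¬U) = F → F = T
((¬K ⊕ ¬N) → (¬Q ↓ ¬U)) ↔ K = T ↔ T = T
So S3 is true.

True statements: 2 (S1, S3).

2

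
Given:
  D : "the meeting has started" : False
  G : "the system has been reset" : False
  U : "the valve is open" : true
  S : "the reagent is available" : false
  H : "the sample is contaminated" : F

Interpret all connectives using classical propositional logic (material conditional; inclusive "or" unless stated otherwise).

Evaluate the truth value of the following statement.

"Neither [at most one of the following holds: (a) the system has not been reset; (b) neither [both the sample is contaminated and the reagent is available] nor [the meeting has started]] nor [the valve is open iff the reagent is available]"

In symbols: (¬G ↑ ((H ∧ S) ↓ D)) ↓ (U ↔ S)

¬G = ¬F = T
H ∧ S = F ∧ F = F
(H ∧ S) ↓ D = F ↓ F = T
¬G ↑ ((H ∧ S) ↓ D) = T ↑ T = F
U ↔ S = T ↔ F = F
(¬G ↑ ((H ∧ S) ↓ D)) ↓ (U ↔ S) = F ↓ F = T

True.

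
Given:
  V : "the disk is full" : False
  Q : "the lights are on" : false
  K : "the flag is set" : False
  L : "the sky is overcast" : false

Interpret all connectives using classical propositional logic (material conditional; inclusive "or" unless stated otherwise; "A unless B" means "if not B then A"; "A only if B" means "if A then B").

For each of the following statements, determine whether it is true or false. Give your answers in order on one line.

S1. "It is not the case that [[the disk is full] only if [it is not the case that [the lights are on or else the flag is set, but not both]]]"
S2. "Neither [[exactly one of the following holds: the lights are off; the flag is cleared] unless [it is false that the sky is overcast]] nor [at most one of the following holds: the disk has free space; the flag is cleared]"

S1: This is ¬(V → ¬(Q ⊕ K)).

Q ⊕ K = F ⊕ F = F
¬(Q ⊕ K) = ¬F = T
V → ¬(Q ⊕ K) = F → T = T
¬(V → ¬(Q ⊕ K)) = ¬T = F
So S1 is false.

S2: Parsed as ((¬Q ⊕ ¬K) ∨ ¬L) ↓ (¬V ↑ ¬K)

¬Q = ¬F = T
¬K = ¬F = T
¬Q ⊕ ¬K = T ⊕ T = F
¬L = ¬F = T
(¬Q ⊕ ¬K) ∨ ¬L = F ∨ T = T
¬V = ¬F = T
¬K = ¬F = T
¬V ↑ ¬K = T ↑ T = F
((¬Q ⊕ ¬K) ∨ ¬L) ↓ (¬V ↑ ¬K) = T ↓ F = F
Hence S2 is false.

S1 F, S2 F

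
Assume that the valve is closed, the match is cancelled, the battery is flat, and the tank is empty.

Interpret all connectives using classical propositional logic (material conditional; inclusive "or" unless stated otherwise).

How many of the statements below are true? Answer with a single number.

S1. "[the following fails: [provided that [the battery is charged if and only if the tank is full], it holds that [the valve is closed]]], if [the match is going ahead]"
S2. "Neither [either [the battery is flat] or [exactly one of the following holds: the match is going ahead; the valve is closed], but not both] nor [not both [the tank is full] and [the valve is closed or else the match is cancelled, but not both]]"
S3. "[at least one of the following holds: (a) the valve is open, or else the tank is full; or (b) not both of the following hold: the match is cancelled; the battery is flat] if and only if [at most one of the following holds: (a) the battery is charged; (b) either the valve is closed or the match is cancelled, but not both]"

1

Let D = "the match is cancelled" (T), U = "the battery is charged" (F), P = "the tank is full" (F), M = "the valve is open" (F).

S1: This is ¬D → ¬((U ↔ P) → ¬M).

¬D = ¬T = F
U ↔ P = F ↔ F = T
¬M = ¬F = T
(U ↔ P) → ¬M = T → T = T
¬((U ↔ P) → ¬M) = ¬T = F
¬D → ¬((U ↔ P) → ¬M) = F → F = T
Thus S1 is true.

S2: Formalization: (¬U ⊕ (¬D ⊕ ¬M)) ↓ (P ↑ (¬M ⊕ D))

¬U = ¬F = T
¬D = ¬T = F
¬M = ¬F = T
¬D ⊕ ¬M = F ⊕ T = T
¬U ⊕ (¬D ⊕ ¬M) = T ⊕ T = F
¬M = ¬F = T
¬M ⊕ D = T ⊕ T = F
P ↑ (¬M ⊕ D) = F ↑ F = T
(¬U ⊕ (¬D ⊕ ¬M)) ↓ (P ↑ (¬M ⊕ D)) = F ↓ T = F
So S2 is false.

S3: This is ((M ∨ P) ∨ (D ↑ ¬U)) ↔ (U ↑ (¬M ⊕ D)).

M ∨ P = F ∨ F = F
¬U = ¬F = T
D ↑ ¬U = T ↑ T = F
(M ∨ P) ∨ (D ↑ ¬U) = F ∨ F = F
¬M = ¬F = T
¬M ⊕ D = T ⊕ T = F
U ↑ (¬M ⊕ D) = F ↑ F = T
((M ∨ P) ∨ (D ↑ ¬U)) ↔ (U ↑ (¬M ⊕ D)) = F ↔ T = F
So S3 is false.

1 of the 3 statements is true (S1).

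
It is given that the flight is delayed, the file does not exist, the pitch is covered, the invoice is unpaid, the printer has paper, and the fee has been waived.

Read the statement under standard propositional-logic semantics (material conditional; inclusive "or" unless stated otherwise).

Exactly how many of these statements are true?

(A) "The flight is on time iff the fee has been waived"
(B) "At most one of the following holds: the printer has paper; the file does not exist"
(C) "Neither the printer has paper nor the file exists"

Let S = "the flight is delayed" (T), W = "the fee has been waived" (T), U = "the printer has paper" (T), P = "the file exists" (F).

(A): Formalization: ¬S ↔ W

¬S = ¬T = F
¬S ↔ W = F ↔ T = F
Hence (A) is false.

(B): This is U ↑ ¬P.

¬P = ¬F = T
U ↑ ¬P = T ↑ T = F
Thus (B) is false.

(C): In symbols: U ↓ P

U ↓ P = T ↓ F = F
Thus (C) is false.

0 of the 3 statements are true (none).

0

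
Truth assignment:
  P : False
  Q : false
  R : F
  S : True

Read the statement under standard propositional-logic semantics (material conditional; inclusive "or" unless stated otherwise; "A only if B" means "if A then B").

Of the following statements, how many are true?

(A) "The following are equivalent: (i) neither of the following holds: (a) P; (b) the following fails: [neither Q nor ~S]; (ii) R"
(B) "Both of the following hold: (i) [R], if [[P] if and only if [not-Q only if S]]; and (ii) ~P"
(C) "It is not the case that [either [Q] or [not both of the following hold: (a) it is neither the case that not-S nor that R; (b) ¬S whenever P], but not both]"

2

(A): Formalization: (P ↓ ¬(Q ↓ ¬S)) ↔ R

¬S = ¬T = F
Q ↓ ¬S = F ↓ F = T
¬(Q ↓ ¬S) = ¬T = F
P ↓ ¬(Q ↓ ¬S) = F ↓ F = T
(P ↓ ¬(Q ↓ ¬S)) ↔ R = T ↔ F = F
So (A) is false.

(B): Formalization: ((P ↔ (¬Q → S)) → R) ∧ ¬P

¬Q = ¬F = T
¬Q → S = T → T = T
P ↔ (¬Q → S) = F ↔ T = F
(P ↔ (¬Q → S)) → R = F → F = T
¬P = ¬F = T
((P ↔ (¬Q → S)) → R) ∧ ¬P = T ∧ T = T
So (B) is true.

(C): In symbols: ¬(Q ⊕ ((¬S ↓ R) ↑ (P → ¬S)))

¬S = ¬T = F
¬S ↓ R = F ↓ F = T
¬S = ¬T = F
P → ¬S = F → F = T
(¬S ↓ R) ↑ (P → ¬S) = T ↑ T = F
Q ⊕ ((¬S ↓ R) ↑ (P → ¬S)) = F ⊕ F = F
¬(Q ⊕ ((¬S ↓ R) ↑ (P → ¬S))) = ¬F = T
Hence (C) is true.

Count: 2.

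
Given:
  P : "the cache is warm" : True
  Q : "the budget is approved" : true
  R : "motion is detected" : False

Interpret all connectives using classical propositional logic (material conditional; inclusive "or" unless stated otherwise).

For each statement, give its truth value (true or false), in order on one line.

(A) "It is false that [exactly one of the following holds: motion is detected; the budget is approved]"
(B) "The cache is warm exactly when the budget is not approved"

(A) false, (B) false

(A): In symbols: not (R xor Q)

R xor Q = False xor True = True
not (R xor Q) = not True = False
Thus (A) is false.

(B): In symbols: P iff not Q

not Q = not True = False
P iff not Q = True iff False = False
Hence (B) is false.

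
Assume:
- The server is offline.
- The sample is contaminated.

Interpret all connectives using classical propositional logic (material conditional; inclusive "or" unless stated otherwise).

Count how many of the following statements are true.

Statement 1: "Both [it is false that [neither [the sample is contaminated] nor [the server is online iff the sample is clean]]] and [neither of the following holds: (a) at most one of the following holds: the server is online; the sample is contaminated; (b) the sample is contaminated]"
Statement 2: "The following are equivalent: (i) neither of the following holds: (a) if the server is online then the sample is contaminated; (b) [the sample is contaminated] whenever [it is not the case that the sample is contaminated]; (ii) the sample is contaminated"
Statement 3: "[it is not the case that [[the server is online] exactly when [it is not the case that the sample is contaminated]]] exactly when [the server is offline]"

0

Let S = "the sample is contaminated" (T), V = "the server is online" (F).

Statement 1: Parsed as ¬(S ↓ (V ↔ ¬S)) ∧ ((V ↑ S) ↓ S)

¬S = ¬T = F
V ↔ ¬S = F ↔ F = T
S ↓ (V ↔ ¬S) = T ↓ T = F
¬(S ↓ (V ↔ ¬S)) = ¬F = T
V ↑ S = F ↑ T = T
(V ↑ S) ↓ S = T ↓ T = F
¬(S ↓ (V ↔ ¬S)) ∧ ((V ↑ S) ↓ S) = T ∧ F = F
Hence Statement 1 is false.

Statement 2: In symbols: ((V → S) ↓ (¬S → S)) ↔ S

V → S = F → T = T
¬S = ¬T = F
¬S → S = F → T = T
(V → S) ↓ (¬S → S) = T ↓ T = F
((V → S) ↓ (¬S → S)) ↔ S = F ↔ T = F
Thus Statement 2 is false.

Statement 3: Formalization: ¬(V ↔ ¬S) ↔ ¬V

¬S = ¬T = F
V ↔ ¬S = F ↔ F = T
¬(V ↔ ¬S) = ¬T = F
¬V = ¬F = T
¬(V ↔ ¬S) ↔ ¬V = F ↔ T = F
Thus Statement 3 is false.

0 of the 3 statements are true (none).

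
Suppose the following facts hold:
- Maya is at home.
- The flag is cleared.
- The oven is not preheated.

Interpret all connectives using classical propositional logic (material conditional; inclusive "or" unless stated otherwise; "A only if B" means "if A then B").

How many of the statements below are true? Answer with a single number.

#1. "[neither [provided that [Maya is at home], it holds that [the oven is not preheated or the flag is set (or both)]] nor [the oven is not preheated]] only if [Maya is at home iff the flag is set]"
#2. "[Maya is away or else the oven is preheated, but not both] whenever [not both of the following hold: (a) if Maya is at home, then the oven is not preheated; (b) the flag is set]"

Let P = "Maya is at home" (True), R = "the oven is preheated" (False), Q = "the flag is set" (False).

#1: This is ((P -> (not R or Q)) nor not R) -> (P iff Q).

not R = not False = True
not R or Q = True or False = True
P -> (not R or Q) = True -> True = True
not R = not False = True
(P -> (not R or Q)) nor not R = True nor True = False
P iff Q = True iff False = False
((P -> (not R or Q)) nor not R) -> (P iff Q) = False -> False = True
So #1 is true.

#2: Formalization: ((P -> not R) nand Q) -> (not P xor R)

not R = not False = True
P -> not R = True -> True = True
(P -> not R) nand Q = True nand False = True
not P = not True = False
not P xor R = False xor False = False
((P -> not R) nand Q) -> (not P xor R) = True -> False = False
So #2 is false.

Count: 1.

1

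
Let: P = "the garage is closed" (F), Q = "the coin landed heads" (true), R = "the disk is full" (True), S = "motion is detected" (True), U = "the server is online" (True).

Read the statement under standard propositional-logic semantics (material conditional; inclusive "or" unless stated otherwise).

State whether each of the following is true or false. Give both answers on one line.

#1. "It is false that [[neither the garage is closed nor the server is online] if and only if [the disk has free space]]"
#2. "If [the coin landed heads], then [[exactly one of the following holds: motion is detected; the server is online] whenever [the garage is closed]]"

#1 False / #2 True

#1: This is ~((P nor U) <-> ~R).

P nor U = F nor T = F
~R = ~T = F
(P nor U) <-> ~R = F <-> F = T
~((P nor U) <-> ~R) = ~T = F
Thus #1 is false.

#2: This is Q -> (P -> (S xor U)).

S xor U = T xor T = F
P -> (S xor U) = F -> F = T
Q -> (P -> (S xor U)) = T -> T = T
So #2 is true.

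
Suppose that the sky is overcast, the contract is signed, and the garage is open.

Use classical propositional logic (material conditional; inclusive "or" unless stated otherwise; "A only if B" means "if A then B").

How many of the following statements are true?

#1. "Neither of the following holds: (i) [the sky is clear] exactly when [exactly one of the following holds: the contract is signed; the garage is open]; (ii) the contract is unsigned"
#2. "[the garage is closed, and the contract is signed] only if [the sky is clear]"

Let P = "the sky is overcast" (T), Q = "the contract is signed" (T), R = "the garage is closed" (F).

#1: Formalization: (~P <-> (Q xor ~R)) nor ~Q

~P = ~T = F
~R = ~F = T
Q xor ~R = T xor T = F
~P <-> (Q xor ~R) = F <-> F = T
~Q = ~T = F
(~P <-> (Q xor ~R)) nor ~Q = T nor F = F
So #1 is false.

#2: Parsed as (R & Q) -> ~P

R & Q = F & T = F
~P = ~T = F
(R & Q) -> ~P = F -> F = T
Hence #2 is true.

True statements: 1 (#2).

1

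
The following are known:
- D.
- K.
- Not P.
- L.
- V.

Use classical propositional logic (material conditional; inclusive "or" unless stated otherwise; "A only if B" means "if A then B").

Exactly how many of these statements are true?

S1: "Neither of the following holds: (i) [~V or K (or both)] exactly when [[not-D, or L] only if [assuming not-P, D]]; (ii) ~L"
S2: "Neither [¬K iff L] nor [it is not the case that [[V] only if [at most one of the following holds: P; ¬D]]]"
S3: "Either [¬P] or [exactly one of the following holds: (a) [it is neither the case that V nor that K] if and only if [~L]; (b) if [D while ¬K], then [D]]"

2

S1: Formalization: ((~V | K) <-> ((~D | L) -> (~P -> D))) nor ~L

~V = ~T = F
~V | K = F | T = T
~D = ~T = F
~D | L = F | T = T
~P = ~F = T
~P -> D = T -> T = T
(~D | L) -> (~P -> D) = T -> T = T
(~V | K) <-> ((~D | L) -> (~P -> D)) = T <-> T = T
~L = ~T = F
((~V | K) <-> ((~D | L) -> (~P -> D))) nor ~L = T nor F = F
So S1 is false.

S2: In symbols: (~K <-> L) nor ~(V -> (P nand ~D))

~K = ~T = F
~K <-> L = F <-> T = F
~D = ~T = F
P nand ~D = F nand F = T
V -> (P nand ~D) = T -> T = T
~(V -> (P nand ~D)) = ~T = F
(~K <-> L) nor ~(V -> (P nand ~D)) = F nor F = T
So S2 is true.

S3: Formalization: ~P | (((V nor K) <-> ~L) xor ((D & ~K) -> D))

~P = ~F = T
V nor K = T nor T = F
~L = ~T = F
(V nor K) <-> ~L = F <-> F = T
~K = ~T = F
D & ~K = T & F = F
(D & ~K) -> D = F -> T = T
((V nor K) <-> ~L) xor ((D & ~K) -> D) = T xor T = F
~P | (((V nor K) <-> ~L) xor ((D & ~K) -> D)) = T | F = T
So S3 is true.

True statements: 2.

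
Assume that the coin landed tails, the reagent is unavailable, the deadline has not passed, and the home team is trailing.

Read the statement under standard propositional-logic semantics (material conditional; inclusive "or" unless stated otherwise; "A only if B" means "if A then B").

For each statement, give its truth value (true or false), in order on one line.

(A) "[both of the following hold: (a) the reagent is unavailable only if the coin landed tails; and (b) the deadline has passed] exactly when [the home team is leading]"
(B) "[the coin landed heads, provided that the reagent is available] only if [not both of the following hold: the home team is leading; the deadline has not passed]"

(A) True / (B) True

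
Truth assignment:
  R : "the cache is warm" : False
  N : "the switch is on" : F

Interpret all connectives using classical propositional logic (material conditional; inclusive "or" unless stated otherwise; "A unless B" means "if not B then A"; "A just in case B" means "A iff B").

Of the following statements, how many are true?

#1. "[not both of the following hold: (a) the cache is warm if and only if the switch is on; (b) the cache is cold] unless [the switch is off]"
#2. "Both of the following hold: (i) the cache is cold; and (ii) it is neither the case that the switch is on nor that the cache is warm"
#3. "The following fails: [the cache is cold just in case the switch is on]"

3

#1: Parsed as ((R iff N) nand not R) or not N

R iff N = False iff False = True
not R = not False = True
(R iff N) nand not R = True nand True = False
not N = not False = True
((R iff N) nand not R) or not N = False or True = True
So #1 is true.

#2: Parsed as not R and (N nor R)

not R = not False = True
N nor R = False nor False = True
not R and (N nor R) = True and True = True
Hence #2 is true.

#3: Formalization: not (not R iff N)

not R = not False = True
not R iff N = True iff False = False
not (not R iff N) = not False = True
Thus #3 is true.

Count: 3.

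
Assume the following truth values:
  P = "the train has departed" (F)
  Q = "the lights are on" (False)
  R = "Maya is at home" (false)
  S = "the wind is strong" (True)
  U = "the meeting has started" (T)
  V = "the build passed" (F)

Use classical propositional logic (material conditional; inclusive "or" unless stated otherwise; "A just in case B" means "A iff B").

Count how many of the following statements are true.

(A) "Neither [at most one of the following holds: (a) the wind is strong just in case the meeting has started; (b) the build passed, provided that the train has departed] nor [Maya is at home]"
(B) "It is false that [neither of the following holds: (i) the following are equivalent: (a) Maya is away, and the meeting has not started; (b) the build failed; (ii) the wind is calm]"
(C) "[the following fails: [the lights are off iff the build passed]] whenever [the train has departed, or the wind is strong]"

(A): In symbols: ((S iff U) nand (P -> V)) nor R

S iff U = True iff True = True
P -> V = False -> False = True
(S iff U) nand (P -> V) = True nand True = False
((S iff U) nand (P -> V)) nor R = False nor False = True
So (A) is true.

(B): In symbols: not (((not R and not U) iff not V) nor not S)

not R = not False = True
not U = not True = False
not R and not U = True and False = False
not V = not False = True
(not R and not U) iff not V = False iff True = False
not S = not True = False
((not R and not U) iff not V) nor not S = False nor False = True
not (((not R and not U) iff not V) nor not S) = not True = False
Hence (B) is false.

(C): Parsed as (P or S) -> not (not Q iff V)

P or S = False or True = True
not Q = not False = True
not Q iff V = True iff False = False
not (not Q iff V) = not False = True
(P or S) -> not (not Q iff V) = True -> True = True
Thus (C) is true.

2 of the 3 statements are true ((A), (C)).

2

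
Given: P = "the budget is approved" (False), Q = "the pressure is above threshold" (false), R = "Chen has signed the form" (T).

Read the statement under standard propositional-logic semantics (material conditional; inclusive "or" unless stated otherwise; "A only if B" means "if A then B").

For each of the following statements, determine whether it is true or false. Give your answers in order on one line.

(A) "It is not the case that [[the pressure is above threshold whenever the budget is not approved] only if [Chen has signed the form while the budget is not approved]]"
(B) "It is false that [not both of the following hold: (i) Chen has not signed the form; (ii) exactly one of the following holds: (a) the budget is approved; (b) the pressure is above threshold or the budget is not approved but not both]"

(A) false; (B) false

(A): Formalization: not ((not P -> Q) -> (R and not P))

not P = not False = True
not P -> Q = True -> False = False
not P = not False = True
R and not P = True and True = True
(not P -> Q) -> (R and not P) = False -> True = True
not ((not P -> Q) -> (R and not P)) = not True = False
So (A) is false.

(B): This is not (not R nand (P xor (Q xor not P))).

not R = not True = False
not P = not False = True
Q xor not P = False xor True = True
P xor (Q xor not P) = False xor True = True
not R nand (P xor (Q xor not P)) = False nand True = True
not (not R nand (P xor (Q xor not P))) = not True = False
So (B) is false.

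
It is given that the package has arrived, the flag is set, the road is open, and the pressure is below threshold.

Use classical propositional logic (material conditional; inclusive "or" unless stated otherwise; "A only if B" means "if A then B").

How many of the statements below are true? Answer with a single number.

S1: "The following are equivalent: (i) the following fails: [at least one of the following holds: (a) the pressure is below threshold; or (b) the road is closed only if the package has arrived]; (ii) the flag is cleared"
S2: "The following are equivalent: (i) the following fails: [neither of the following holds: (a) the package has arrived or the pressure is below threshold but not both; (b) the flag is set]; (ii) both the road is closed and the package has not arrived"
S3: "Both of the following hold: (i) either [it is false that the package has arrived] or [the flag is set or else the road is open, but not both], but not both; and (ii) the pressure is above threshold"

1

Let S = "the pressure is above threshold" (F), R = "the road is closed" (F), P = "the package has arrived" (T), Q = "the flag is set" (T).

S1: This is ¬(¬S ∨ (R → P)) ↔ ¬Q.

¬S = ¬F = T
R → P = F → T = T
¬S ∨ (R → P) = T ∨ T = T
¬(¬S ∨ (R → P)) = ¬T = F
¬Q = ¬T = F
¬(¬S ∨ (R → P)) ↔ ¬Q = F ↔ F = T
So S1 is true.

S2: Formalization: ¬((P ⊕ ¬S) ↓ Q) ↔ (R ∧ ¬P)

¬S = ¬F = T
P ⊕ ¬S = T ⊕ T = F
(P ⊕ ¬S) ↓ Q = F ↓ T = F
¬((P ⊕ ¬S) ↓ Q) = ¬F = T
¬P = ¬T = F
R ∧ ¬P = F ∧ F = F
¬((P ⊕ ¬S) ↓ Q) ↔ (R ∧ ¬P) = T ↔ F = F
Hence S2 is false.

S3: This is (¬P ⊕ (Q ⊕ ¬R)) ∧ S.

¬P = ¬T = F
¬R = ¬F = T
Q ⊕ ¬R = T ⊕ T = F
¬P ⊕ (Q ⊕ ¬R) = F ⊕ F = F
(¬P ⊕ (Q ⊕ ¬R)) ∧ S = F ∧ F = F
Hence S3 is false.

1 of the 3 statements is true (S1).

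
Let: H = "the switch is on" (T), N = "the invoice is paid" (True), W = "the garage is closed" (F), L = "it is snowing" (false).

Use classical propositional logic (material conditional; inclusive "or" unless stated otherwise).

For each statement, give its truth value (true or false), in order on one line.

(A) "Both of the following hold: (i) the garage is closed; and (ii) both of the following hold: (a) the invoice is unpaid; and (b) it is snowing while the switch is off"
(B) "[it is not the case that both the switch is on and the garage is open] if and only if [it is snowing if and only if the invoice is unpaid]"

(A): Formalization: W & (~N & (L & ~H))

~N = ~T = F
~H = ~T = F
L & ~H = F & F = F
~N & (L & ~H) = F & F = F
W & (~N & (L & ~H)) = F & F = F
Thus (A) is false.

(B): Parsed as (H nand ~W) <-> (L <-> ~N)

~W = ~F = T
H nand ~W = T nand T = F
~N = ~T = F
L <-> ~N = F <-> F = T
(H nand ~W) <-> (L <-> ~N) = F <-> T = F
Thus (B) is false.

(A) false; (B) false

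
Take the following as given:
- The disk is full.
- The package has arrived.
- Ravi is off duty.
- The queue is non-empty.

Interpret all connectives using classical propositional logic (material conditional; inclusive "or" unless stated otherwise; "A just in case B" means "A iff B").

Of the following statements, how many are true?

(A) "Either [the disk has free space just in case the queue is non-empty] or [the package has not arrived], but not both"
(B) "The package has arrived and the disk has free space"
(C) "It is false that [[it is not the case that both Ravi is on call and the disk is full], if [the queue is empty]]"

0

Let P = "the disk is full" (T), S = "the queue is empty" (F), Q = "the package has arrived" (T), R = "Ravi is on call" (F).

(A): Formalization: (~P <-> ~S) xor ~Q

~P = ~T = F
~S = ~F = T
~P <-> ~S = F <-> T = F
~Q = ~T = F
(~P <-> ~S) xor ~Q = F xor F = F
Hence (A) is false.

(B): Formalization: Q & ~P

~P = ~T = F
Q & ~P = T & F = F
Hence (B) is false.

(C): Parsed as ~(S -> (R nand P))

R nand P = F nand T = T
S -> (R nand P) = F -> T = T
~(S -> (R nand P)) = ~T = F
Thus (C) is false.

0 of the 3 statements are true (none).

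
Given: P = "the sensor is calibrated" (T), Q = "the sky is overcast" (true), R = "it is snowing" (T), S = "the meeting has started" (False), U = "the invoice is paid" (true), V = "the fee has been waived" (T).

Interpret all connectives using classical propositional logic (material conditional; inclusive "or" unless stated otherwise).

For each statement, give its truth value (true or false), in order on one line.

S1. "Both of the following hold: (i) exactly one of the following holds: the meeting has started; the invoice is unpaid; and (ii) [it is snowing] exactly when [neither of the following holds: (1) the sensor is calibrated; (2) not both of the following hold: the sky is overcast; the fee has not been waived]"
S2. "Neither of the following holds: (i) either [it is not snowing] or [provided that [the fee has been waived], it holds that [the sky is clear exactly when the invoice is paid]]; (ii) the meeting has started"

S1 false, S2 true

S1: Formalization: (S ⊕ ¬U) ∧ (R ↔ (P ↓ (Q ↑ ¬V)))

¬U = ¬T = F
S ⊕ ¬U = F ⊕ F = F
¬V = ¬T = F
Q ↑ ¬V = T ↑ F = T
P ↓ (Q ↑ ¬V) = T ↓ T = F
R ↔ (P ↓ (Q ↑ ¬V)) = T ↔ F = F
(S ⊕ ¬U) ∧ (R ↔ (P ↓ (Q ↑ ¬V))) = F ∧ F = F
So S1 is false.

S2: This is (¬R ∨ (V → (¬Q ↔ U))) ↓ S.

¬R = ¬T = F
¬Q = ¬T = F
¬Q ↔ U = F ↔ T = F
V → (¬Q ↔ U) = T → F = F
¬R ∨ (V → (¬Q ↔ U)) = F ∨ F = F
(¬R ∨ (V → (¬Q ↔ U))) ↓ S = F ↓ F = T
Hence S2 is true.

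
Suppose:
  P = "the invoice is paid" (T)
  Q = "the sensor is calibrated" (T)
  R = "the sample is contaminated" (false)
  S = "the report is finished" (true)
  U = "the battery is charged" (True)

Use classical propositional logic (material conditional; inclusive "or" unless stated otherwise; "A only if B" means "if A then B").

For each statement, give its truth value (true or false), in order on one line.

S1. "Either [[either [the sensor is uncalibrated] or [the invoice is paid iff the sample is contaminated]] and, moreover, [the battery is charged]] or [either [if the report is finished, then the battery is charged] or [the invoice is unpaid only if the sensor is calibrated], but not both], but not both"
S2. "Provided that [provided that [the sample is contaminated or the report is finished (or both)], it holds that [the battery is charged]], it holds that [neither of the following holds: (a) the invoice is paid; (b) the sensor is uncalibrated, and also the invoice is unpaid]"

S1 False; S2 False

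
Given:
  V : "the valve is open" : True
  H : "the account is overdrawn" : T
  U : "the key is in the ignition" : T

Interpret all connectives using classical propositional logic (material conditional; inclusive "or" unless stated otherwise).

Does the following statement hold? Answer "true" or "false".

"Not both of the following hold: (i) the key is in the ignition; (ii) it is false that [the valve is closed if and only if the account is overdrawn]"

Values: U=True, V=True, H=True.
Formalization: U nand not (not V iff H)

not V = not True = False
not V iff H = False iff True = False
not (not V iff H) = not False = True
U nand not (not V iff H) = True nand True = False

The statement is false.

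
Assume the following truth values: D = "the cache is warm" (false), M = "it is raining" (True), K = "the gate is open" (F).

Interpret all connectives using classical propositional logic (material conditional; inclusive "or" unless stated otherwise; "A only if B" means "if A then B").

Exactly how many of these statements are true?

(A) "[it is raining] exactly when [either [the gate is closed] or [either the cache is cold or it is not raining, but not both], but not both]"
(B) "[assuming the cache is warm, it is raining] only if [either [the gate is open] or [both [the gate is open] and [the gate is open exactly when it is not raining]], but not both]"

0

(A): In symbols: M ↔ (¬K ⊕ (¬D ⊕ ¬M))

¬K = ¬F = T
¬D = ¬F = T
¬M = ¬T = F
¬D ⊕ ¬M = T ⊕ F = T
¬K ⊕ (¬D ⊕ ¬M) = T ⊕ T = F
M ↔ (¬K ⊕ (¬D ⊕ ¬M)) = T ↔ F = F
Hence (A) is false.

(B): Formalization: (D → M) → (K ⊕ (K ∧ (K ↔ ¬M)))

D → M = F → T = T
¬M = ¬T = F
K ↔ ¬M = F ↔ F = T
K ∧ (K ↔ ¬M) = F ∧ T = F
K ⊕ (K ∧ (K ↔ ¬M)) = F ⊕ F = F
(D → M) → (K ⊕ (K ∧ (K ↔ ¬M))) = T → F = F
So (B) is false.

0 of the 2 statements are true (none).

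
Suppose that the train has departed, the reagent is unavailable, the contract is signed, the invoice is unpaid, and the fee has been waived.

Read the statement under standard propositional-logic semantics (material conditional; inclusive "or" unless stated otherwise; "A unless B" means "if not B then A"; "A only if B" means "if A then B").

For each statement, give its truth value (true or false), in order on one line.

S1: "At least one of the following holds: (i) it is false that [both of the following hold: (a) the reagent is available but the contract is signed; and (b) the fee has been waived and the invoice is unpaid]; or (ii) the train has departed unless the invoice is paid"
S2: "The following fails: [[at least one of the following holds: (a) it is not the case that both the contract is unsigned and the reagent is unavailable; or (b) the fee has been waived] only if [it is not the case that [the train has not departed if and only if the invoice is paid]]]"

Let Q = "the reagent is available" (F), R = "the contract is signed" (T), U = "the fee has been waived" (T), S = "the invoice is paid" (F), P = "the train has departed" (T).

S1: Formalization: ¬((Q ∧ R) ∧ (U ∧ ¬S)) ∨ (P ∨ S)

Q ∧ R = F ∧ T = F
¬S = ¬F = T
U ∧ ¬S = T ∧ T = T
(Q ∧ R) ∧ (U ∧ ¬S) = F ∧ T = F
¬((Q ∧ R) ∧ (U ∧ ¬S)) = ¬F = T
P ∨ S = T ∨ F = T
¬((Q ∧ R) ∧ (U ∧ ¬S)) ∨ (P ∨ S) = T ∨ T = T
Hence S1 is true.

S2: This is ¬(((¬R ↑ ¬Q) ∨ U) → ¬(¬P ↔ S)).

¬R = ¬T = F
¬Q = ¬F = T
¬R ↑ ¬Q = F ↑ T = T
(¬R ↑ ¬Q) ∨ U = T ∨ T = T
¬P = ¬T = F
¬P ↔ S = F ↔ F = T
¬(¬P ↔ S) = ¬T = F
((¬R ↑ ¬Q) ∨ U) → ¬(¬P ↔ S) = T → F = F
¬(((¬R ↑ ¬Q) ∨ U) → ¬(¬P ↔ S)) = ¬F = T
Thus S2 is true.

S1 true; S2 true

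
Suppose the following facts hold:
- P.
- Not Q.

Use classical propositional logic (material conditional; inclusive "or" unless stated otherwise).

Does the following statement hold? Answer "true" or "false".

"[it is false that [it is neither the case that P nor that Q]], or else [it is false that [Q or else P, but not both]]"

The statement is true.

Formalization: not (P nor Q) or not (Q xor P)

P nor Q = True nor False = False
not (P nor Q) = not False = True
Q xor P = False xor True = True
not (Q xor P) = not True = False
not (P nor Q) or not (Q xor P) = True or False = True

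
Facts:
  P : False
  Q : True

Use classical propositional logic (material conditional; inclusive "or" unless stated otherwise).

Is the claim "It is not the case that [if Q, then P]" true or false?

true

Values: Q=T, P=F.
In symbols: ~(Q -> P)

Q -> P = T -> F = F
~(Q -> P) = ~F = T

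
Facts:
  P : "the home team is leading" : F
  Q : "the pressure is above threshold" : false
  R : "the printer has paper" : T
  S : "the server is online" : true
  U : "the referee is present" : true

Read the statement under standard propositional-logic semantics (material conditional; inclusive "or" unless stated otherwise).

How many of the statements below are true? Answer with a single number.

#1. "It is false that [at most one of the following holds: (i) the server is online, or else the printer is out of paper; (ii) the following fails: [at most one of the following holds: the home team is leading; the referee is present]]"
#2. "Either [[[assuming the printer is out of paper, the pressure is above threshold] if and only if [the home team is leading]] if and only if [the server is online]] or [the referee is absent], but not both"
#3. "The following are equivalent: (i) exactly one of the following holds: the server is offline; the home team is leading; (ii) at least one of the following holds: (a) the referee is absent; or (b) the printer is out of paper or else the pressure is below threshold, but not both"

0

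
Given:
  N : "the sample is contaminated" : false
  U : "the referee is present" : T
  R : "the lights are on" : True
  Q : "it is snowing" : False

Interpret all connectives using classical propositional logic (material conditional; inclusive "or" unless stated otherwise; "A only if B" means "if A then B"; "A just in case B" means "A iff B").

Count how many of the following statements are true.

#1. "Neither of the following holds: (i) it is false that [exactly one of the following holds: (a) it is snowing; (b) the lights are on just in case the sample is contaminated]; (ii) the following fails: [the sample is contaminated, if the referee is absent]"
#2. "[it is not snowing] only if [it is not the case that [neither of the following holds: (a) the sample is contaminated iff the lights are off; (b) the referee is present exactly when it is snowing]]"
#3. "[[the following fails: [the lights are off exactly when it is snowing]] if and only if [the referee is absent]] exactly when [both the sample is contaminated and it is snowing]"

1

#1: In symbols: ¬(Q ⊕ (R ↔ N)) ↓ ¬(¬U → N)

R ↔ N = T ↔ F = F
Q ⊕ (R ↔ N) = F ⊕ F = F
¬(Q ⊕ (R ↔ N)) = ¬F = T
¬U = ¬T = F
¬U → N = F → F = T
¬(¬U → N) = ¬T = F
¬(Q ⊕ (R ↔ N)) ↓ ¬(¬U → N) = T ↓ F = F
So #1 is false.

#2: This is ¬Q → ¬((N ↔ ¬R) ↓ (U ↔ Q)).

¬Q = ¬F = T
¬R = ¬T = F
N ↔ ¬R = F ↔ F = T
U ↔ Q = T ↔ F = F
(N ↔ ¬R) ↓ (U ↔ Q) = T ↓ F = F
¬((N ↔ ¬R) ↓ (U ↔ Q)) = ¬F = T
¬Q → ¬((N ↔ ¬R) ↓ (U ↔ Q)) = T → T = T
Thus #2 is true.

#3: Parsed as (¬(¬R ↔ Q) ↔ ¬U) ↔ (N ∧ Q)

¬R = ¬T = F
¬R ↔ Q = F ↔ F = T
¬(¬R ↔ Q) = ¬T = F
¬U = ¬T = F
¬(¬R ↔ Q) ↔ ¬U = F ↔ F = T
N ∧ Q = F ∧ F = F
(¬(¬R ↔ Q) ↔ ¬U) ↔ (N ∧ Q) = T ↔ F = F
Thus #3 is false.

1 of the 3 statements is true (#2).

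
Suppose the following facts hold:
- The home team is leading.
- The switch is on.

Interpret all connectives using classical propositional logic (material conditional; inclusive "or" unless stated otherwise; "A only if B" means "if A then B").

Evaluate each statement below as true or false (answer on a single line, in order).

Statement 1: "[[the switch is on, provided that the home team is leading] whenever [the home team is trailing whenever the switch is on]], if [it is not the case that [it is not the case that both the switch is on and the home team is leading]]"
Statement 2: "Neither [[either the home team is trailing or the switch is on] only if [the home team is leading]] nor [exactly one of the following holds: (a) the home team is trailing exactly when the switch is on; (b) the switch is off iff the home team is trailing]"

Statement 1 T / Statement 2 F

Let K = "the switch is on" (T), S = "the home team is leading" (T).

Statement 1: Formalization: ~(K nand S) -> ((K -> ~S) -> (S -> K))

K nand S = T nand T = F
~(K nand S) = ~F = T
~S = ~T = F
K -> ~S = T -> F = F
S -> K = T -> T = T
(K -> ~S) -> (S -> K) = F -> T = T
~(K nand S) -> ((K -> ~S) -> (S -> K)) = T -> T = T
So Statement 1 is true.

Statement 2: Formalization: ((~S | K) -> S) nor ((~S <-> K) xor (~K <-> ~S))

~S = ~T = F
~S | K = F | T = T
(~S | K) -> S = T -> T = T
~S = ~T = F
~S <-> K = F <-> T = F
~K = ~T = F
~S = ~T = F
~K <-> ~S = F <-> F = T
(~S <-> K) xor (~K <-> ~S) = F xor T = T
((~S | K) -> S) nor ((~S <-> K) xor (~K <-> ~S)) = T nor T = F
Hence Statement 2 is false.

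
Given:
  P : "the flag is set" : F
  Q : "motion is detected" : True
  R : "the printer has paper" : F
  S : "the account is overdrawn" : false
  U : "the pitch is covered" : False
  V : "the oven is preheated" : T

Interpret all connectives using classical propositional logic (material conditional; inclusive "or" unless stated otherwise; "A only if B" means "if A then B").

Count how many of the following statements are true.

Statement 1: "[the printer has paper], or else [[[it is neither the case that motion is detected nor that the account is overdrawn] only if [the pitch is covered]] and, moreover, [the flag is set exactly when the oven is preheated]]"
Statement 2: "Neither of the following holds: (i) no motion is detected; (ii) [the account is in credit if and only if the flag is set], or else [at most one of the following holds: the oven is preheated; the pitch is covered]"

Statement 1: Formalization: R ∨ (((Q ↓ S) → U) ∧ (P ↔ V))

Q ↓ S = T ↓ F = F
(Q ↓ S) → U = F → F = T
P ↔ V = F ↔ T = F
((Q ↓ S) → U) ∧ (P ↔ V) = T ∧ F = F
R ∨ (((Q ↓ S) → U) ∧ (P ↔ V)) = F ∨ F = F
So Statement 1 is false.

Statement 2: Parsed as ¬Q ↓ ((¬S ↔ P) ∨ (V ↑ U))

¬Q = ¬T = F
¬S = ¬F = T
¬S ↔ P = T ↔ F = F
V ↑ U = T ↑ F = T
(¬S ↔ P) ∨ (V ↑ U) = F ∨ T = T
¬Q ↓ ((¬S ↔ P) ∨ (V ↑ U)) = F ↓ T = F
So Statement 2 is false.

0 of the 2 statements are true (none).

0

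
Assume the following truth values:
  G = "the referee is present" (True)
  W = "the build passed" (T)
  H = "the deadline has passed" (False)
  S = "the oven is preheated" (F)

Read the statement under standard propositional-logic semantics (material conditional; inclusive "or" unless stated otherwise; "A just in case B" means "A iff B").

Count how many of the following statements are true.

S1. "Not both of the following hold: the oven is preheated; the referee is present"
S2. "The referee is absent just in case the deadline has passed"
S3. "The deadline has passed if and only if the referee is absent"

S1: Parsed as S nand G

S nand G = False nand True = True
Hence S1 is true.

S2: Parsed as not G iff H

not G = not True = False
not G iff H = False iff False = True
So S2 is true.

S3: In symbols: H iff not G

not G = not True = False
H iff not G = False iff False = True
Hence S3 is true.

Count: 3.

3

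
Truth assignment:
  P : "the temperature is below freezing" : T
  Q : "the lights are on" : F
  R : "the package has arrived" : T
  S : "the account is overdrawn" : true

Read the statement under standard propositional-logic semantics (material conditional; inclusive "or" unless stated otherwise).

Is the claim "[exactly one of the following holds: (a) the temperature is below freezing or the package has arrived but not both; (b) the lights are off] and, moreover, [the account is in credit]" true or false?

This is ((P xor R) xor not Q) and not S.

P xor R = True xor True = False
not Q = not False = True
(P xor R) xor not Q = False xor True = True
not S = not True = False
((P xor R) xor not Q) and not S = True and False = False

False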